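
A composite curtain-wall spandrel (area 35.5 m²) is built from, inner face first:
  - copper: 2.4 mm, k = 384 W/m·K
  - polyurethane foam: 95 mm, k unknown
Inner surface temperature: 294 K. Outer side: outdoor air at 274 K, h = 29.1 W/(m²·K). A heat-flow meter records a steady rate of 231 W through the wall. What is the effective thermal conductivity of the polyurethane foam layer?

k ≈ 0.0313 W/(m·K)

Series thermal resistances:
R_copper = L/(kA) = 0.0024/(384×35.5) = 1.761×10^-7 K/W
R_outer film = 1/(h_o·A) = 1/(29.1×35.5) = 9.68×10^-4 K/W
Sum of known resistances R_other = 9.682×10^-4 K/W
Total R = ΔT/Q = 20/231 = 0.08658 K/W
R_polyurethane foam = R_total − R_other = 0.08561 K/W
k = L/(R·A) = 0.095/(0.08561×35.5)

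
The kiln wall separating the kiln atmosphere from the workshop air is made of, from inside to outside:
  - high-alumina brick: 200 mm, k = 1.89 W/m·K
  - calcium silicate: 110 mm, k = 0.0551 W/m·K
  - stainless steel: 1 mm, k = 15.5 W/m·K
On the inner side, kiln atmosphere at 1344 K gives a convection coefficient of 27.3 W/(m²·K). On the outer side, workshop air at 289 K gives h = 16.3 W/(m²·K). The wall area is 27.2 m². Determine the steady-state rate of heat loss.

Series thermal resistances:
R_inner film = 1/(h_i·A) = 1/(27.3×27.2) = 0.001347 K/W
R_high-alumina brick = L/(kA) = 0.2/(1.89×27.2) = 0.00389 K/W
R_calcium silicate = L/(kA) = 0.11/(0.0551×27.2) = 0.0734 K/W
R_stainless steel = L/(kA) = 0.001/(15.5×27.2) = 2.372×10^-6 K/W
R_outer film = 1/(h_o·A) = 1/(16.3×27.2) = 0.002256 K/W
R_total = 0.08089 K/W
Q = ΔT / R_total = 1055 / 0.08089

Q ≈ 13000 W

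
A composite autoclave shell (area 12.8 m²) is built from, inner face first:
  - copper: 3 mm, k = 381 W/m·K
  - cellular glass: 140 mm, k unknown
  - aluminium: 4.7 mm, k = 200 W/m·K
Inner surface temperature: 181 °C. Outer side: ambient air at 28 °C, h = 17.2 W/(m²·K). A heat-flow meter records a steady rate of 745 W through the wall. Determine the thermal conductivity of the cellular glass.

k ≈ 0.0545 W/(m·K)

Thermal resistances in series:
R_copper = L/(kA) = 0.003/(381×12.8) = 6.152×10^-7 K/W
R_aluminium = L/(kA) = 0.0047/(200×12.8) = 1.836×10^-6 K/W
R_outer film = 1/(h_o·A) = 1/(17.2×12.8) = 0.004542 K/W
Sum of known resistances R_other = 0.004545 K/W
Total R = ΔT/Q = 153/745 = 0.2054 K/W
R_cellular glass = R_total − R_other = 0.2008 K/W
k = L/(R·A) = 0.14/(0.2008×12.8)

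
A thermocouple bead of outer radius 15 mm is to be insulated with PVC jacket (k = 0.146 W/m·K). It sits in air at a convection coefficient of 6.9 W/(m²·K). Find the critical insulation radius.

r_cr ≈ 42.3 mm

For a sphere r_cr = 2k/h = 2×0.146/6.9
r_cr = 42.3 mm; since the bare radius (15 mm) is below r_cr, adding a thin layer of insulation will *increase* heat loss.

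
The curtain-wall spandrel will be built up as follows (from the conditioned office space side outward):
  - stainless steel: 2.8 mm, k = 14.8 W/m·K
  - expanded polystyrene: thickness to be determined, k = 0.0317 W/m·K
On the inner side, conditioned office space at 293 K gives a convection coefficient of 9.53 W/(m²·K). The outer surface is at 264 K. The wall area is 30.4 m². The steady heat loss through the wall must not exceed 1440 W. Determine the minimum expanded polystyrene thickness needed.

Thermal resistances in series:
R_inner film = 1/(h_i·A) = 1/(9.53×30.4) = 0.003452 K/W
R_stainless steel = L/(kA) = 0.0028/(14.8×30.4) = 6.223×10^-6 K/W
Sum of the known resistances R_other = 0.003458 K/W
Required total resistance R_tot = ΔT/Q_allow = 29/1440 = 0.02014 K/W
R_expanded polystyrene = R_tot − R_other = 0.01668 K/W
L = R·k·A = 0.01668×0.0317×30.4

L ≈ 16.1 mm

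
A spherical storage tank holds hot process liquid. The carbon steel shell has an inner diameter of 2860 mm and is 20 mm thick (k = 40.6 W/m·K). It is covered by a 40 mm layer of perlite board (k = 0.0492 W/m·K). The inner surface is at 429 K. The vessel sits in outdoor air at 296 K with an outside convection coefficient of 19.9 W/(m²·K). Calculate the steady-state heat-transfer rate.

Each spherical layer contributes R = (1/r_i − 1/r_o)/(4πk):
R_carbon steel shell = (1/1.43 − 1/1.45)/(4π×40.6) = 1.891×10^-5 K/W
R_perlite board = (1/1.45 − 1/1.49)/(4π×0.0492) = 0.02995 K/W
R_outer film = 1/(h·4πr_o²) = 1/(19.9×4π×1.49²) = 0.001801 K/W
R_total = 0.03177 K/W
Q = ΔT/R_total = 133/0.03177

Q ≈ 4190 W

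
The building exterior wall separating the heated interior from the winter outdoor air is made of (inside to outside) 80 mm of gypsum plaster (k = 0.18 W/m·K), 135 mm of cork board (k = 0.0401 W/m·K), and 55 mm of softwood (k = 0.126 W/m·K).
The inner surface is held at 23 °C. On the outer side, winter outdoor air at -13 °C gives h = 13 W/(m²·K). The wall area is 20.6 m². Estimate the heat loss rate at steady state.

Thermal resistances in series:
R_gypsum plaster = L/(kA) = 0.08/(0.18×20.6) = 0.02157 K/W
R_cork board = L/(kA) = 0.135/(0.0401×20.6) = 0.1634 K/W
R_softwood = L/(kA) = 0.055/(0.126×20.6) = 0.02119 K/W
R_outer film = 1/(h_o·A) = 1/(13×20.6) = 0.003734 K/W
R_total = 0.2099 K/W
Q = ΔT / R_total = 36 / 0.2099

Q ≈ 171 W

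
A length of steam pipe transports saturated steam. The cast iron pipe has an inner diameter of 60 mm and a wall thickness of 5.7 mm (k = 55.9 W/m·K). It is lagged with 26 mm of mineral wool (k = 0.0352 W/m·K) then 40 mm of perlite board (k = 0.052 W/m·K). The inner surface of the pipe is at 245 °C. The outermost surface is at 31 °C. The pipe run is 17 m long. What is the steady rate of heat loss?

For a radial system each layer contributes R = ln(r_out/r_in)/(2πkL); films add R = 1/(hA).
R_cast iron pipe wall = ln(35.7/30)/(2π×55.9×17) = 2.913×10^-5 K/W
R_mineral wool = ln(61.7/35.7)/(2π×0.0352×17) = 0.1455 K/W
R_perlite board = ln(101.7/61.7)/(2π×0.052×17) = 0.08997 K/W
R_total = 0.2355 K/W
Q = ΔT/R_total = 214/0.2355

Q ≈ 909 W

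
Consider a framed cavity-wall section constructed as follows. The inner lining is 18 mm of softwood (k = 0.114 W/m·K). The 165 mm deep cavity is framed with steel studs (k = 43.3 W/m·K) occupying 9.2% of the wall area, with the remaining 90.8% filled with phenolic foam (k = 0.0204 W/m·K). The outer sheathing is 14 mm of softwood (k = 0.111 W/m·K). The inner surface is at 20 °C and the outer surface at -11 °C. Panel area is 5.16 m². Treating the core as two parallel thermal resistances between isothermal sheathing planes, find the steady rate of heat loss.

Q ≈ 492 W

Sheathing layers in series; stud and cavity paths in parallel between them.
R_inner = 0.018/(0.114×5.16) = 0.0306 K/W
R_stud  = 0.165/(43.3×0.092×5.16) = 0.008027 K/W
R_cav   = 0.165/(0.0204×0.908×5.16) = 1.726 K/W
1/R_core = 1/R_stud + 1/R_cav → R_core = 0.00799 K/W
R_outer = 0.014/(0.111×5.16) = 0.02444 K/W
R_total = 0.06303 K/W
Q = ΔT/R_total = 31/0.06303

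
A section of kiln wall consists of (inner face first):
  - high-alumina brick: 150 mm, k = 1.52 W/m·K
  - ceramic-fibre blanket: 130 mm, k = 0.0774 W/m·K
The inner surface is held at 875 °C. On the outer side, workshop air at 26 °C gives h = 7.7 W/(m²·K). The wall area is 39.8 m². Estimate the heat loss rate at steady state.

Q ≈ 17700 W

Model the wall as resistances in series:
R_high-alumina brick = L/(kA) = 0.15/(1.52×39.8) = 0.00248 K/W
R_ceramic-fibre blanket = L/(kA) = 0.13/(0.0774×39.8) = 0.0422 K/W
R_outer film = 1/(h_o·A) = 1/(7.7×39.8) = 0.003263 K/W
R_total = 0.04794 K/W
Q = ΔT / R_total = 849 / 0.04794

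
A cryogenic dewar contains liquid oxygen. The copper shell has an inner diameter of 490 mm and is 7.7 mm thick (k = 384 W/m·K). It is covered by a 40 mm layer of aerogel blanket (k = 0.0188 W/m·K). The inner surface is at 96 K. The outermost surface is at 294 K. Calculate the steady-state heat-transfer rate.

Q ≈ 86.5 W

Spherical conduction: R = (1/r_in − 1/r_out)/(4πk) per layer; series-sum.
R_copper shell = (1/0.245 − 1/0.2527)/(4π×384) = 2.577×10^-5 K/W
R_aerogel blanket = (1/0.2527 − 1/0.2927)/(4π×0.0188) = 2.289 K/W
R_total = 2.289 K/W
Q = ΔT/R_total = 198/2.289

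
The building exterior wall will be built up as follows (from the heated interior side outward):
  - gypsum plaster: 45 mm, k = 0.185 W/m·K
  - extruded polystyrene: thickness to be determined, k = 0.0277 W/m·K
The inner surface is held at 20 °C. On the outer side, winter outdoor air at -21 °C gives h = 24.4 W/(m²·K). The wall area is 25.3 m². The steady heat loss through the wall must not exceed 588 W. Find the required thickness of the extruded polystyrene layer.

Using the resistance-network approach (series):
R_gypsum plaster = L/(kA) = 0.045/(0.185×25.3) = 0.009614 K/W
R_outer film = 1/(h_o·A) = 1/(24.4×25.3) = 0.00162 K/W
Sum of the known resistances R_other = 0.01123 K/W
Required total resistance R_tot = ΔT/Q_allow = 41/588 = 0.06973 K/W
R_extruded polystyrene = R_tot − R_other = 0.05849 K/W
L = R·k·A = 0.05849×0.0277×25.3

L ≈ 41 mm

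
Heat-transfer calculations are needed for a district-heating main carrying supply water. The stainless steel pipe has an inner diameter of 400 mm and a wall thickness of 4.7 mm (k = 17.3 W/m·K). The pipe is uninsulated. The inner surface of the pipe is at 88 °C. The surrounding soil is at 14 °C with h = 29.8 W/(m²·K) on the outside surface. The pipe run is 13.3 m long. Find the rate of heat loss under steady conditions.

Q ≈ 37400 W

Per-layer cylindrical resistances, series-summed:
R_stainless steel pipe wall = ln(204.7/200)/(2π×17.3×13.3) = 1.607×10^-5 K/W
R_outer film = 1/(h_o·2πr_oL) = 1/(29.8×2π×0.2047×13.3) = 0.001962 K/W
R_total = 0.001978 K/W
Q = ΔT/R_total = 74/0.001978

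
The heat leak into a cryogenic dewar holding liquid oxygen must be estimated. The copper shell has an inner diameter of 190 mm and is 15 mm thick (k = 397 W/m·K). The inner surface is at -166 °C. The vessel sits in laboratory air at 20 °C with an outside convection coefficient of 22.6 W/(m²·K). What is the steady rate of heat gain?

Q ≈ 639 W

Each spherical layer contributes R = (1/r_i − 1/r_o)/(4πk):
R_copper shell = (1/0.095 − 1/0.11)/(4π×397) = 2.877×10^-4 K/W
R_outer film = 1/(h·4πr_o²) = 1/(22.6×4π×0.11²) = 0.291 K/W
R_total = 0.2913 K/W
Q = ΔT/R_total = 186/0.2913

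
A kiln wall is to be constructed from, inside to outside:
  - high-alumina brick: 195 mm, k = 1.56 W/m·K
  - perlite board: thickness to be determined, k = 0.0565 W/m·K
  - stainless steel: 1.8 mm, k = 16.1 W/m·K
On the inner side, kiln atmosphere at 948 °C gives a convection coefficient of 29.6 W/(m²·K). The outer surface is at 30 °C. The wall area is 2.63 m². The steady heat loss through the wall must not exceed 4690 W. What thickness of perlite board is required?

Series thermal resistances:
R_inner film = 1/(h_i·A) = 1/(29.6×2.63) = 0.01285 K/W
R_high-alumina brick = L/(kA) = 0.195/(1.56×2.63) = 0.04753 K/W
R_stainless steel = L/(kA) = 0.0018/(16.1×2.63) = 4.251×10^-5 K/W
Sum of the known resistances R_other = 0.06042 K/W
Required total resistance R_tot = ΔT/Q_allow = 918/4690 = 0.1957 K/W
R_perlite board = R_tot − R_other = 0.1353 K/W
L = R·k·A = 0.1353×0.0565×2.63

L ≈ 20.1 mm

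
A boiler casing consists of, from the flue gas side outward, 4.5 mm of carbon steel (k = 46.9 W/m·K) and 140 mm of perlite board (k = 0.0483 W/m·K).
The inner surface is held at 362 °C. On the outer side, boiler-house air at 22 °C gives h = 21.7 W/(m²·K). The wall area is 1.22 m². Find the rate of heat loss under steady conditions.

Model the wall as resistances in series:
R_carbon steel = L/(kA) = 0.0045/(46.9×1.22) = 7.865×10^-5 K/W
R_perlite board = L/(kA) = 0.14/(0.0483×1.22) = 2.376 K/W
R_outer film = 1/(h_o·A) = 1/(21.7×1.22) = 0.03777 K/W
R_total = 2.414 K/W
Q = ΔT / R_total = 340 / 2.414

Q ≈ 141 W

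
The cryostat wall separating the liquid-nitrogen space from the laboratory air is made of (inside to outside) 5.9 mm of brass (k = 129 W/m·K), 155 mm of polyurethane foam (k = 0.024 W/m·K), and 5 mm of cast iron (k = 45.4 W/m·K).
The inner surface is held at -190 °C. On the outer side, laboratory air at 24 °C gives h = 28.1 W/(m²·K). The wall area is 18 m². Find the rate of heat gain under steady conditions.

Treating each layer as a thermal resistance in series:
R_brass = L/(kA) = 0.0059/(129×18) = 2.541×10^-6 K/W
R_polyurethane foam = L/(kA) = 0.155/(0.024×18) = 0.3588 K/W
R_cast iron = L/(kA) = 0.005/(45.4×18) = 6.118×10^-6 K/W
R_outer film = 1/(h_o·A) = 1/(28.1×18) = 0.001977 K/W
R_total = 0.3608 K/W
Q = ΔT / R_total = 214 / 0.3608

Q ≈ 593 W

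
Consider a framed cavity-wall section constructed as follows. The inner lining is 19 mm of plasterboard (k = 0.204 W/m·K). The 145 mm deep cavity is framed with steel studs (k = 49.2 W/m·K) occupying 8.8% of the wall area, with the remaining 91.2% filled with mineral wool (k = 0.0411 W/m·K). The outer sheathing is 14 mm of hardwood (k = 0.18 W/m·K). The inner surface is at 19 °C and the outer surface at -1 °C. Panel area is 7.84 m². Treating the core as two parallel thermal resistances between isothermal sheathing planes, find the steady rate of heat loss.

Q ≈ 768 W

Sheathing layers in series; stud and cavity paths in parallel between them.
R_inner = 0.019/(0.204×7.84) = 0.01188 K/W
R_stud  = 0.145/(49.2×0.088×7.84) = 0.004272 K/W
R_cav   = 0.145/(0.0411×0.912×7.84) = 0.4934 K/W
1/R_core = 1/R_stud + 1/R_cav → R_core = 0.004235 K/W
R_outer = 0.014/(0.18×7.84) = 0.009921 K/W
R_total = 0.02604 K/W
Q = ΔT/R_total = 20/0.02604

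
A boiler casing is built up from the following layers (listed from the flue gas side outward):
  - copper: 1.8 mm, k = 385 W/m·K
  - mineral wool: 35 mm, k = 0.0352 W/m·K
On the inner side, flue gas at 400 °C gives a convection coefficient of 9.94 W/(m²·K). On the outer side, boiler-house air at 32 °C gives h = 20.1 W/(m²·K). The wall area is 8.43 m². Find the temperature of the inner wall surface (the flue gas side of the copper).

Series thermal resistances:
R_inner film = 1/(h_i·A) = 1/(9.94×8.43) = 0.01193 K/W
R_copper = L/(kA) = 0.0018/(385×8.43) = 5.546×10^-7 K/W
R_mineral wool = L/(kA) = 0.035/(0.0352×8.43) = 0.1179 K/W
R_outer film = 1/(h_o·A) = 1/(20.1×8.43) = 0.005902 K/W
R_total = 0.1358 K/W;  Q = ΔT/R_total = 368/0.1358 = 2710 W
T_interface = T_inner − Q·ΣR(inner→interface) = 400 − 2710×0.01193

T ≈ 368 °C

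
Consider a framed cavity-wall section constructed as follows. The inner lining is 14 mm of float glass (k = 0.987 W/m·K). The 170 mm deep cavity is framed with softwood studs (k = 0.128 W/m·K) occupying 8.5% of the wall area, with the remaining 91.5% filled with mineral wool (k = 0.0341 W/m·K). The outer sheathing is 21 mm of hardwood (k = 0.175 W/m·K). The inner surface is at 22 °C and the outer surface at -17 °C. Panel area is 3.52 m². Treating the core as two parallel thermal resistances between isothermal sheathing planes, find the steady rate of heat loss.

Q ≈ 32.9 W

Sheathing layers in series; stud and cavity paths in parallel between them.
R_inner = 0.014/(0.987×3.52) = 0.00403 K/W
R_stud  = 0.17/(0.128×0.085×3.52) = 4.439 K/W
R_cav   = 0.17/(0.0341×0.915×3.52) = 1.548 K/W
1/R_core = 1/R_stud + 1/R_cav → R_core = 1.148 K/W
R_outer = 0.021/(0.175×3.52) = 0.03409 K/W
R_total = 1.186 K/W
Q = ΔT/R_total = 39/1.186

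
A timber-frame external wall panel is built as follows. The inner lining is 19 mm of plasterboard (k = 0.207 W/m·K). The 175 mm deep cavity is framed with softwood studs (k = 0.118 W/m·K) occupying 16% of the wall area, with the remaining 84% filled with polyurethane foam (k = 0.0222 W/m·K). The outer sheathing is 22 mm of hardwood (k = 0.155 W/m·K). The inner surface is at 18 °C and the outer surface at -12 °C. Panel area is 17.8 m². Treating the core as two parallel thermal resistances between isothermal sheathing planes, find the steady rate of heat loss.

Q ≈ 109 W

Sheathing layers in series; stud and cavity paths in parallel between them.
R_inner = 0.019/(0.207×17.8) = 0.005157 K/W
R_stud  = 0.175/(0.118×0.16×17.8) = 0.5207 K/W
R_cav   = 0.175/(0.0222×0.84×17.8) = 0.5272 K/W
1/R_core = 1/R_stud + 1/R_cav → R_core = 0.262 K/W
R_outer = 0.022/(0.155×17.8) = 0.007974 K/W
R_total = 0.2751 K/W
Q = ΔT/R_total = 30/0.2751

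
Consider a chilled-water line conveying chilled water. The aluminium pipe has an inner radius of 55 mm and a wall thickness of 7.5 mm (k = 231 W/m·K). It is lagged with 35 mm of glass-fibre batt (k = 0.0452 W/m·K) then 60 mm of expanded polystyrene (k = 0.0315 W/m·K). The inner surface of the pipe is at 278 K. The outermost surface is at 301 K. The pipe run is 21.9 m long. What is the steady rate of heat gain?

Cylindrical conduction, so R = ln(r₂/r₁)/(2πkL) per layer, in series:
R_aluminium pipe wall = ln(62.5/55)/(2π×231×21.9) = 4.022×10^-6 K/W
R_glass-fibre batt = ln(97.5/62.5)/(2π×0.0452×21.9) = 0.0715 K/W
R_expanded polystyrene = ln(157.5/97.5)/(2π×0.0315×21.9) = 0.1106 K/W
R_total = 0.1821 K/W
Q = ΔT/R_total = 23/0.1821

Q ≈ 126 W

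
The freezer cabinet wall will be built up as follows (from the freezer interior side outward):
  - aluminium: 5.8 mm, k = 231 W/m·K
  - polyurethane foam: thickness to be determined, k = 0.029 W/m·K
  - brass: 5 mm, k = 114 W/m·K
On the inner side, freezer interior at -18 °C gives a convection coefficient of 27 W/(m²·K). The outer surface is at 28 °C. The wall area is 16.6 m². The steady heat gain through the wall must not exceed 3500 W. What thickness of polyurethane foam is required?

L ≈ 5.25 mm

Using the resistance-network approach (series):
R_inner film = 1/(h_i·A) = 1/(27×16.6) = 0.002231 K/W
R_aluminium = L/(kA) = 0.0058/(231×16.6) = 1.513×10^-6 K/W
R_brass = L/(kA) = 0.005/(114×16.6) = 2.642×10^-6 K/W
Sum of the known resistances R_other = 0.002235 K/W
Required total resistance R_tot = ΔT/Q_allow = 46/3500 = 0.01314 K/W
R_polyurethane foam = R_tot − R_other = 0.01091 K/W
L = R·k·A = 0.01091×0.029×16.6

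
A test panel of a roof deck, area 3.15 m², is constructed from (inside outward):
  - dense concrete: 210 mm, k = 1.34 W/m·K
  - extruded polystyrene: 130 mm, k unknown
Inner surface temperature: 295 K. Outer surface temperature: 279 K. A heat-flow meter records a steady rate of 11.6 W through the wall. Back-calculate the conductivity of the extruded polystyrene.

k ≈ 0.031 W/(m·K)

Treating each layer as a thermal resistance in series:
R_dense concrete = L/(kA) = 0.21/(1.34×3.15) = 0.04975 K/W
Sum of known resistances R_other = 0.04975 K/W
Total R = ΔT/Q = 16/11.6 = 1.379 K/W
R_extruded polystyrene = R_total − R_other = 1.33 K/W
k = L/(R·A) = 0.13/(1.33×3.15)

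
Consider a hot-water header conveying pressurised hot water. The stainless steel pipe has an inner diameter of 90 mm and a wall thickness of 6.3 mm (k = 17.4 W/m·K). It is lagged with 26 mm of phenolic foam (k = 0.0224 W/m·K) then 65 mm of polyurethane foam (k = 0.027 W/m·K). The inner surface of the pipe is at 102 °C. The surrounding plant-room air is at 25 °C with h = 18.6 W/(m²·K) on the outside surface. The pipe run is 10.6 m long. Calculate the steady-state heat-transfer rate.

Q ≈ 124 W

For a radial system each layer contributes R = ln(r_out/r_in)/(2πkL); films add R = 1/(hA).
R_stainless steel pipe wall = ln(51.3/45)/(2π×17.4×10.6) = 1.131×10^-4 K/W
R_phenolic foam = ln(77.3/51.3)/(2π×0.0224×10.6) = 0.2748 K/W
R_polyurethane foam = ln(142.3/77.3)/(2π×0.027×10.6) = 0.3394 K/W
R_outer film = 1/(h_o·2πr_oL) = 1/(18.6×2π×0.1423×10.6) = 0.005673 K/W
R_total = 0.62 K/W
Q = ΔT/R_total = 77/0.62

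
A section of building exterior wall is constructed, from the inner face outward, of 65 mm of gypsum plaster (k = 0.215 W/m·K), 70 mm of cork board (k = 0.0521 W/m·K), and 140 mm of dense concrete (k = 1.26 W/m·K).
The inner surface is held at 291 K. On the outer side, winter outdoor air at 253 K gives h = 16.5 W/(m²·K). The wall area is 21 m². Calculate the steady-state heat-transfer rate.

Q ≈ 439 W

Treating each layer as a thermal resistance in series:
R_gypsum plaster = L/(kA) = 0.065/(0.215×21) = 0.0144 K/W
R_cork board = L/(kA) = 0.07/(0.0521×21) = 0.06398 K/W
R_dense concrete = L/(kA) = 0.14/(1.26×21) = 0.005291 K/W
R_outer film = 1/(h_o·A) = 1/(16.5×21) = 0.002886 K/W
R_total = 0.08655 K/W
Q = ΔT / R_total = 38 / 0.08655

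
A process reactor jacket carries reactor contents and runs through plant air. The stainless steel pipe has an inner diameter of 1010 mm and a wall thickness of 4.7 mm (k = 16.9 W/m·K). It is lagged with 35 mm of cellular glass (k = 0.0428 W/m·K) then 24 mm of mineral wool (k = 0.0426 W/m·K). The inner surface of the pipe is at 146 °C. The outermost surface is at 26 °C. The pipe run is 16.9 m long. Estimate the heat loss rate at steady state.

Treating each annulus and film as a series resistance:
R_stainless steel pipe wall = ln(509.7/505)/(2π×16.9×16.9) = 5.162×10^-6 K/W
R_cellular glass = ln(544.7/509.7)/(2π×0.0428×16.9) = 0.01461 K/W
R_mineral wool = ln(568.7/544.7)/(2π×0.0426×16.9) = 0.009532 K/W
R_total = 0.02415 K/W
Q = ΔT/R_total = 120/0.02415

Q ≈ 4970 W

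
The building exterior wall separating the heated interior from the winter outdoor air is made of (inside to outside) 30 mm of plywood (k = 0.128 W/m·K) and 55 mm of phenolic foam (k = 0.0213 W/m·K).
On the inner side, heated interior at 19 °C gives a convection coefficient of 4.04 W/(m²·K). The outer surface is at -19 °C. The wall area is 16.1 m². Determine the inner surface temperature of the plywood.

Series thermal resistances:
R_inner film = 1/(h_i·A) = 1/(4.04×16.1) = 0.01537 K/W
R_plywood = L/(kA) = 0.03/(0.128×16.1) = 0.01456 K/W
R_phenolic foam = L/(kA) = 0.055/(0.0213×16.1) = 0.1604 K/W
R_total = 0.1903 K/W;  Q = ΔT/R_total = 38/0.1903 = 199.7 W
T_interface = T_inner − Q·ΣR(inner→interface) = 19 − 200×0.01537

T ≈ 15.9 °C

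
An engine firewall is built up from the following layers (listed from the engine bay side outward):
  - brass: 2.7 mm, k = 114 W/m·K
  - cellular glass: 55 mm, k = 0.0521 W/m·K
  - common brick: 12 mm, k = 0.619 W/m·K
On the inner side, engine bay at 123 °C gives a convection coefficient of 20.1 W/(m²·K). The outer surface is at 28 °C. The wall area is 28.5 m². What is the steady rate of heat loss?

Q ≈ 2410 W

Using the resistance-network approach (series):
R_inner film = 1/(h_i·A) = 1/(20.1×28.5) = 0.001746 K/W
R_brass = L/(kA) = 0.0027/(114×28.5) = 8.31×10^-7 K/W
R_cellular glass = L/(kA) = 0.055/(0.0521×28.5) = 0.03704 K/W
R_common brick = L/(kA) = 0.012/(0.619×28.5) = 6.802×10^-4 K/W
R_total = 0.03947 K/W
Q = ΔT / R_total = 95 / 0.03947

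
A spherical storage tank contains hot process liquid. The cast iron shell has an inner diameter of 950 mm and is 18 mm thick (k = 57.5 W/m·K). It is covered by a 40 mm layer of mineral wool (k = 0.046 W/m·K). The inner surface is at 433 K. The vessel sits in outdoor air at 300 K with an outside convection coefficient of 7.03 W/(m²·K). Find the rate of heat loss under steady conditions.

Q ≈ 439 W

Spherical conduction: R = (1/r_in − 1/r_out)/(4πk) per layer; series-sum.
R_cast iron shell = (1/0.475 − 1/0.493)/(4π×57.5) = 1.064×10^-4 K/W
R_mineral wool = (1/0.493 − 1/0.533)/(4π×0.046) = 0.2633 K/W
R_outer film = 1/(h·4πr_o²) = 1/(7.03×4π×0.533²) = 0.03985 K/W
R_total = 0.3033 K/W
Q = ΔT/R_total = 133/0.3033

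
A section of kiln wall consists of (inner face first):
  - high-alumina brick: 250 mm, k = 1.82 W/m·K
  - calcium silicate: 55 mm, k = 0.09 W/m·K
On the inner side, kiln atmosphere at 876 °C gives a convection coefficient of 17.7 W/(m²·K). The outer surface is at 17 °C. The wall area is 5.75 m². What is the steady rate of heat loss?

Using the resistance-network approach (series):
R_inner film = 1/(h_i·A) = 1/(17.7×5.75) = 0.009826 K/W
R_high-alumina brick = L/(kA) = 0.25/(1.82×5.75) = 0.02389 K/W
R_calcium silicate = L/(kA) = 0.055/(0.09×5.75) = 0.1063 K/W
R_total = 0.14 K/W
Q = ΔT / R_total = 859 / 0.14

Q ≈ 6140 W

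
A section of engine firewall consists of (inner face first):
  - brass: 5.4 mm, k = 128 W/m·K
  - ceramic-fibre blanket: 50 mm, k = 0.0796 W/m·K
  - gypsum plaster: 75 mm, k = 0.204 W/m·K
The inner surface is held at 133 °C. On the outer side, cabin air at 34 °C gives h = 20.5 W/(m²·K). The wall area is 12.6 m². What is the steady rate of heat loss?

Model the wall as resistances in series:
R_brass = L/(kA) = 0.0054/(128×12.6) = 3.348×10^-6 K/W
R_ceramic-fibre blanket = L/(kA) = 0.05/(0.0796×12.6) = 0.04985 K/W
R_gypsum plaster = L/(kA) = 0.075/(0.204×12.6) = 0.02918 K/W
R_outer film = 1/(h_o·A) = 1/(20.5×12.6) = 0.003871 K/W
R_total = 0.08291 K/W
Q = ΔT / R_total = 99 / 0.08291

Q ≈ 1190 W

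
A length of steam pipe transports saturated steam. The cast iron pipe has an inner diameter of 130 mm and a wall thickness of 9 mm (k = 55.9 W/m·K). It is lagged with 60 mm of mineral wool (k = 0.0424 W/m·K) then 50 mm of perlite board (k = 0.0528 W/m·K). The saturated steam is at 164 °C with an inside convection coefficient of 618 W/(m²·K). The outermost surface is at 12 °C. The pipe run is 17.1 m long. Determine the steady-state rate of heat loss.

Q ≈ 815 W

Per-layer cylindrical resistances, series-summed:
R_inner film = 1/(h_i·2πr₁L) = 1/(618×2π×0.065×17.1) = 2.317×10^-4 K/W
R_cast iron pipe wall = ln(74/65)/(2π×55.9×17.1) = 2.159×10^-5 K/W
R_mineral wool = ln(134/74)/(2π×0.0424×17.1) = 0.1303 K/W
R_perlite board = ln(184/134)/(2π×0.0528×17.1) = 0.0559 K/W
R_total = 0.1865 K/W
Q = ΔT/R_total = 152/0.1865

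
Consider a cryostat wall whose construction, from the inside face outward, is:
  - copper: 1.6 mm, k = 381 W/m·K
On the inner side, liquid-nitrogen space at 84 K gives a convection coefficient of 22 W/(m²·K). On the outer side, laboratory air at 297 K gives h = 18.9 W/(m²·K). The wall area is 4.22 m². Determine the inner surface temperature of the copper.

Series thermal resistances:
R_inner film = 1/(h_i·A) = 1/(22×4.22) = 0.01077 K/W
R_copper = L/(kA) = 0.0016/(381×4.22) = 9.951×10^-7 K/W
R_outer film = 1/(h_o·A) = 1/(18.9×4.22) = 0.01254 K/W
R_total = 0.02331 K/W;  Q = ΔT/R_total = 213/0.02331 = 9138 W
T_interface = T_inner + Q·ΣR(inner→interface) = 84 + 9140×0.01077

T ≈ 182 K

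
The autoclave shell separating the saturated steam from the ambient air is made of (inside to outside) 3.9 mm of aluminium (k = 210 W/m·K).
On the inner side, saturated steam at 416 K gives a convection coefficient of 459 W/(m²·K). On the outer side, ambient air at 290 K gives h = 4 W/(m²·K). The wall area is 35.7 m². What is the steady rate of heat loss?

Q ≈ 17800 W

Using the resistance-network approach (series):
R_inner film = 1/(h_i·A) = 1/(459×35.7) = 6.103×10^-5 K/W
R_aluminium = L/(kA) = 0.0039/(210×35.7) = 5.202×10^-7 K/W
R_outer film = 1/(h_o·A) = 1/(4×35.7) = 0.007003 K/W
R_total = 0.007064 K/W
Q = ΔT / R_total = 126 / 0.007064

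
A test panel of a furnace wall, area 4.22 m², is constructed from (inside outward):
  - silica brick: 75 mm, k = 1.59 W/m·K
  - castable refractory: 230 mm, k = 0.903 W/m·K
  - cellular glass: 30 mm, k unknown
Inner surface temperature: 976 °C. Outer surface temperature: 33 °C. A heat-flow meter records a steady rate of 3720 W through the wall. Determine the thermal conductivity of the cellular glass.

k ≈ 0.0391 W/(m·K)

Treating each layer as a thermal resistance in series:
R_silica brick = L/(kA) = 0.075/(1.59×4.22) = 0.01118 K/W
R_castable refractory = L/(kA) = 0.23/(0.903×4.22) = 0.06036 K/W
Sum of known resistances R_other = 0.07153 K/W
Total R = ΔT/Q = 943/3720 = 0.2535 K/W
R_cellular glass = R_total − R_other = 0.182 K/W
k = L/(R·A) = 0.03/(0.182×4.22)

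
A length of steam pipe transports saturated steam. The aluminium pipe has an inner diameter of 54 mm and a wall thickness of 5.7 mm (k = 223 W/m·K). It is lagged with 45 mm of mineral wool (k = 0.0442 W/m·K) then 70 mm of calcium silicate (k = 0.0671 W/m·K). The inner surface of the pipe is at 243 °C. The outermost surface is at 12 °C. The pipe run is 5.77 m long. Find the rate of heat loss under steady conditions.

Q ≈ 287 W

For a radial system each layer contributes R = ln(r_out/r_in)/(2πkL); films add R = 1/(hA).
R_aluminium pipe wall = ln(32.7/27)/(2π×223×5.77) = 2.369×10^-5 K/W
R_mineral wool = ln(77.7/32.7)/(2π×0.0442×5.77) = 0.5401 K/W
R_calcium silicate = ln(147.7/77.7)/(2π×0.0671×5.77) = 0.264 K/W
R_total = 0.8042 K/W
Q = ΔT/R_total = 231/0.8042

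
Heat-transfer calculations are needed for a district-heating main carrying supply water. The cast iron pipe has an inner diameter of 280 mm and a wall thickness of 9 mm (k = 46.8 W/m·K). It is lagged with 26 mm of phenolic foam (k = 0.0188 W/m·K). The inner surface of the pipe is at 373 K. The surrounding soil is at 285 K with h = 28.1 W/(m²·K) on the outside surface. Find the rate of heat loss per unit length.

Treating each annulus and film as a series resistance:
R_cast iron pipe wall = ln(149/140)/(2π×46.8×1) = 2.119×10^-4 K/W
R_phenolic foam = ln(175/149)/(2π×0.0188×1) = 1.362 K/W
R_outer film = 1/(h_o·2πr_oL) = 1/(28.1×2π×0.175×1) = 0.03237 K/W
R_total = 1.394 K/W
Q = ΔT/R_total = 88/1.394

q′ ≈ 63.1 W/m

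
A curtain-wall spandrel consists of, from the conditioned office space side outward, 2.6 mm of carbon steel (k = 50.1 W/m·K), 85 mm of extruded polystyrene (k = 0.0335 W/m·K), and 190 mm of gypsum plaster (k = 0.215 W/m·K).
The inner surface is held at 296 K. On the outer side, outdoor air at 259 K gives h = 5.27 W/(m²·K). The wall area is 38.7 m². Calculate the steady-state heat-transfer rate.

Series thermal resistances:
R_carbon steel = L/(kA) = 0.0026/(50.1×38.7) = 1.341×10^-6 K/W
R_extruded polystyrene = L/(kA) = 0.085/(0.0335×38.7) = 0.06556 K/W
R_gypsum plaster = L/(kA) = 0.19/(0.215×38.7) = 0.02284 K/W
R_outer film = 1/(h_o·A) = 1/(5.27×38.7) = 0.004903 K/W
R_total = 0.0933 K/W
Q = ΔT / R_total = 37 / 0.0933

Q ≈ 397 W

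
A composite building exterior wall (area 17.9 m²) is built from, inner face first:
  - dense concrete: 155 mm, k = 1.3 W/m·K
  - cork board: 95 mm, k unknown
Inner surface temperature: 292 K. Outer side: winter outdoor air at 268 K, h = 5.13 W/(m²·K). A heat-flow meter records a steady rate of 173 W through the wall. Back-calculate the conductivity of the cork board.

k ≈ 0.0438 W/(m·K)

Thermal resistances in series:
R_dense concrete = L/(kA) = 0.155/(1.3×17.9) = 0.006661 K/W
R_outer film = 1/(h_o·A) = 1/(5.13×17.9) = 0.01089 K/W
Sum of known resistances R_other = 0.01755 K/W
Total R = ΔT/Q = 24/173 = 0.1387 K/W
R_cork board = R_total − R_other = 0.1212 K/W
k = L/(R·A) = 0.095/(0.1212×17.9)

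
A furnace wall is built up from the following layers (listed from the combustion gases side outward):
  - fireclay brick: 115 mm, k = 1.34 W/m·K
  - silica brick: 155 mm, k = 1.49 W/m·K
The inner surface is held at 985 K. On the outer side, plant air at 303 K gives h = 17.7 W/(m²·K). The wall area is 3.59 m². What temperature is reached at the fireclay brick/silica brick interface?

T ≈ 747 K

Treating each layer as a thermal resistance in series:
R_fireclay brick = L/(kA) = 0.115/(1.34×3.59) = 0.02391 K/W
R_silica brick = L/(kA) = 0.155/(1.49×3.59) = 0.02898 K/W
R_outer film = 1/(h_o·A) = 1/(17.7×3.59) = 0.01574 K/W
R_total = 0.06862 K/W;  Q = ΔT/R_total = 682/0.06862 = 9939 W
T_interface = T_inner − Q·ΣR(inner→interface) = 985 − 9940×0.02391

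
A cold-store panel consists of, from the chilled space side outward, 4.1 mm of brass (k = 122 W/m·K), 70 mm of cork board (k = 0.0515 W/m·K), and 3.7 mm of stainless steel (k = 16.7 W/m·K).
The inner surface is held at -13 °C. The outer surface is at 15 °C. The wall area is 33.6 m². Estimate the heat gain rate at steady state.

Thermal resistances in series:
R_brass = L/(kA) = 0.0041/(122×33.6) = 1×10^-6 K/W
R_cork board = L/(kA) = 0.07/(0.0515×33.6) = 0.04045 K/W
R_stainless steel = L/(kA) = 0.0037/(16.7×33.6) = 6.594×10^-6 K/W
R_total = 0.04046 K/W
Q = ΔT / R_total = 28 / 0.04046

Q ≈ 692 W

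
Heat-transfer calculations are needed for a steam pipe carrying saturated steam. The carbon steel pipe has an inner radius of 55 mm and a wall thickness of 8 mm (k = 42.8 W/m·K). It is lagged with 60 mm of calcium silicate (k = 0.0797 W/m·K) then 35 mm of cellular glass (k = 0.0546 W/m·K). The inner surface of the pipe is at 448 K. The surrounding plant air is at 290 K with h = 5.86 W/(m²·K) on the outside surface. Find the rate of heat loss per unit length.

Cylindrical conduction, so R = ln(r₂/r₁)/(2πkL) per layer, in series:
R_carbon steel pipe wall = ln(63/55)/(2π×42.8×1) = 5.05×10^-4 K/W
R_calcium silicate = ln(123/63)/(2π×0.0797×1) = 1.336 K/W
R_cellular glass = ln(158/123)/(2π×0.0546×1) = 0.7299 K/W
R_outer film = 1/(h_o·2πr_oL) = 1/(5.86×2π×0.158×1) = 0.1719 K/W
R_total = 2.238 K/W
Q = ΔT/R_total = 158/2.238

q′ ≈ 70.6 W/m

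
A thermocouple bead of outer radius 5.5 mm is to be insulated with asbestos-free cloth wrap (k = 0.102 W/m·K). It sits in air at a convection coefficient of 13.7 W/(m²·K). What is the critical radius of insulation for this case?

For a sphere r_cr = 2k/h = 2×0.102/13.7
r_cr = 14.9 mm; since the bare radius (5.5 mm) is below r_cr, adding a thin layer of insulation will *increase* heat loss.

r_cr ≈ 14.9 mm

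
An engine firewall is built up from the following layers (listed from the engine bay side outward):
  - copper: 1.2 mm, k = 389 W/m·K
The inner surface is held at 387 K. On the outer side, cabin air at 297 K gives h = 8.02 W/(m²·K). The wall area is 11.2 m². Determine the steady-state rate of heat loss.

Using the resistance-network approach (series):
R_copper = L/(kA) = 0.0012/(389×11.2) = 2.754×10^-7 K/W
R_outer film = 1/(h_o·A) = 1/(8.02×11.2) = 0.01113 K/W
R_total = 0.01113 K/W
Q = ΔT / R_total = 90 / 0.01113

Q ≈ 8080 W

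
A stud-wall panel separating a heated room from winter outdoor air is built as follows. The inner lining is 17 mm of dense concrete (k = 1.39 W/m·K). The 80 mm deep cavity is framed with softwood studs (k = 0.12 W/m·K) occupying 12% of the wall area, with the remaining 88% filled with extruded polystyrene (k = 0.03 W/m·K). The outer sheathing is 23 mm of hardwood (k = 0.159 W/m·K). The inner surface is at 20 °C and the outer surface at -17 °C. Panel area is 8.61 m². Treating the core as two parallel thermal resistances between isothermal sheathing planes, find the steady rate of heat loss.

Q ≈ 150 W

Sheathing layers in series; stud and cavity paths in parallel between them.
R_inner = 0.017/(1.39×8.61) = 0.00142 K/W
R_stud  = 0.08/(0.12×0.12×8.61) = 0.6452 K/W
R_cav   = 0.08/(0.03×0.88×8.61) = 0.352 K/W
1/R_core = 1/R_stud + 1/R_cav → R_core = 0.2277 K/W
R_outer = 0.023/(0.159×8.61) = 0.0168 K/W
R_total = 0.246 K/W
Q = ΔT/R_total = 37/0.246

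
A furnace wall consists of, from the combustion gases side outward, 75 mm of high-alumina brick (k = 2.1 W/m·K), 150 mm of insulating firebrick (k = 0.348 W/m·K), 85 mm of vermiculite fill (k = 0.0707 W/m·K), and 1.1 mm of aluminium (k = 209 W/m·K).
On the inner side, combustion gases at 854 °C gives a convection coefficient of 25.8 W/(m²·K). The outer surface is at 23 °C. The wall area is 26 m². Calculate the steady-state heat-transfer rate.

Treating each layer as a thermal resistance in series:
R_inner film = 1/(h_i·A) = 1/(25.8×26) = 0.001491 K/W
R_high-alumina brick = L/(kA) = 0.075/(2.1×26) = 0.001374 K/W
R_insulating firebrick = L/(kA) = 0.15/(0.348×26) = 0.01658 K/W
R_vermiculite fill = L/(kA) = 0.085/(0.0707×26) = 0.04624 K/W
R_aluminium = L/(kA) = 0.0011/(209×26) = 2.024×10^-7 K/W
R_total = 0.06568 K/W
Q = ΔT / R_total = 831 / 0.06568

Q ≈ 12700 W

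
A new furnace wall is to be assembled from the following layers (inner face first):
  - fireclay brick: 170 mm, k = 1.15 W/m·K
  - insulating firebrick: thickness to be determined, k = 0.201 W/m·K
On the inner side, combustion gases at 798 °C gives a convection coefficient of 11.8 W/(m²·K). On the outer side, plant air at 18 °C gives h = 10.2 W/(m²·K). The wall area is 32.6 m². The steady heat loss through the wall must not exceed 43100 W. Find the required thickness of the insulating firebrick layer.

L ≈ 52.1 mm

Using the resistance-network approach (series):
R_inner film = 1/(h_i·A) = 1/(11.8×32.6) = 0.0026 K/W
R_fireclay brick = L/(kA) = 0.17/(1.15×32.6) = 0.004535 K/W
R_outer film = 1/(h_o·A) = 1/(10.2×32.6) = 0.003007 K/W
Sum of the known resistances R_other = 0.01014 K/W
Required total resistance R_tot = ΔT/Q_allow = 780/43100 = 0.0181 K/W
R_insulating firebrick = R_tot − R_other = 0.007956 K/W
L = R·k·A = 0.007956×0.201×32.6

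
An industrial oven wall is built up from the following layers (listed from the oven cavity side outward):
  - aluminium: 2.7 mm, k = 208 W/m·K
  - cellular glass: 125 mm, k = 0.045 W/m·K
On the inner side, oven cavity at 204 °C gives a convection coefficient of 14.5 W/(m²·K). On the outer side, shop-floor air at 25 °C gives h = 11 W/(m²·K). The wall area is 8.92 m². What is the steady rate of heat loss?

Model the wall as resistances in series:
R_inner film = 1/(h_i·A) = 1/(14.5×8.92) = 0.007732 K/W
R_aluminium = L/(kA) = 0.0027/(208×8.92) = 1.455×10^-6 K/W
R_cellular glass = L/(kA) = 0.125/(0.045×8.92) = 0.3114 K/W
R_outer film = 1/(h_o·A) = 1/(11×8.92) = 0.01019 K/W
R_total = 0.3293 K/W
Q = ΔT / R_total = 179 / 0.3293

Q ≈ 544 W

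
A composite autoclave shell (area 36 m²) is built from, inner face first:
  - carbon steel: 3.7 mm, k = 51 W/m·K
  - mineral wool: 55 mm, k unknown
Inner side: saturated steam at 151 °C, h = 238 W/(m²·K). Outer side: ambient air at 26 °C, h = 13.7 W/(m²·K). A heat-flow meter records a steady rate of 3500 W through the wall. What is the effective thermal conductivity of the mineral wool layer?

Using the resistance-network approach (series):
R_inner film = 1/(h_i·A) = 1/(238×36) = 1.167×10^-4 K/W
R_carbon steel = L/(kA) = 0.0037/(51×36) = 2.015×10^-6 K/W
R_outer film = 1/(h_o·A) = 1/(13.7×36) = 0.002028 K/W
Sum of known resistances R_other = 0.002146 K/W
Total R = ΔT/Q = 125/3500 = 0.03571 K/W
R_mineral wool = R_total − R_other = 0.03357 K/W
k = L/(R·A) = 0.055/(0.03357×36)

k ≈ 0.0455 W/(m·K)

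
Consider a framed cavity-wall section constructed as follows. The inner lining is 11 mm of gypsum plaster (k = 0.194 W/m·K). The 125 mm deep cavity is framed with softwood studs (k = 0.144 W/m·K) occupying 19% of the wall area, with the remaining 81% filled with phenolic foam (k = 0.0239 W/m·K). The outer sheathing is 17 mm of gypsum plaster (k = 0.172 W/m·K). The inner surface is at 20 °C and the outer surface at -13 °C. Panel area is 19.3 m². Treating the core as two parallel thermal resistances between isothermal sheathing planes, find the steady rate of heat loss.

Sheathing layers in series; stud and cavity paths in parallel between them.
R_inner = 0.011/(0.194×19.3) = 0.002938 K/W
R_stud  = 0.125/(0.144×0.19×19.3) = 0.2367 K/W
R_cav   = 0.125/(0.0239×0.81×19.3) = 0.3346 K/W
1/R_core = 1/R_stud + 1/R_cav → R_core = 0.1386 K/W
R_outer = 0.017/(0.172×19.3) = 0.005121 K/W
R_total = 0.1467 K/W
Q = ΔT/R_total = 33/0.1467

Q ≈ 225 W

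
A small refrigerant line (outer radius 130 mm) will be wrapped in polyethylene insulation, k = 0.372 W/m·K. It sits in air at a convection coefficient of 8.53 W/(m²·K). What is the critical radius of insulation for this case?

For a cylinder r_cr = k/h = 0.372/8.53
r_cr = 43.6 mm; since the bare radius (130 mm) is above r_cr, any added insulation will reduce heat loss.

r_cr ≈ 43.6 mm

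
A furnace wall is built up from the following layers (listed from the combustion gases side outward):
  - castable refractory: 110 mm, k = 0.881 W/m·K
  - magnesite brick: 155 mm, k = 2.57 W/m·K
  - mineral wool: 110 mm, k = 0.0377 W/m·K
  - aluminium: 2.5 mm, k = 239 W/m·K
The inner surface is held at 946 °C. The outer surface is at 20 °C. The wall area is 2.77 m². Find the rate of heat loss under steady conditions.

Q ≈ 827 W

Treating each layer as a thermal resistance in series:
R_castable refractory = L/(kA) = 0.11/(0.881×2.77) = 0.04508 K/W
R_magnesite brick = L/(kA) = 0.155/(2.57×2.77) = 0.02177 K/W
R_mineral wool = L/(kA) = 0.11/(0.0377×2.77) = 1.053 K/W
R_aluminium = L/(kA) = 0.0025/(239×2.77) = 3.776×10^-6 K/W
R_total = 1.12 K/W
Q = ΔT / R_total = 926 / 1.12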